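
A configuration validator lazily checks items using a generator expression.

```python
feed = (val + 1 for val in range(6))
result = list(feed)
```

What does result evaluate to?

Step 1: For each val in range(6), compute val+1:
  val=0: 0+1 = 1
  val=1: 1+1 = 2
  val=2: 2+1 = 3
  val=3: 3+1 = 4
  val=4: 4+1 = 5
  val=5: 5+1 = 6
Therefore result = [1, 2, 3, 4, 5, 6].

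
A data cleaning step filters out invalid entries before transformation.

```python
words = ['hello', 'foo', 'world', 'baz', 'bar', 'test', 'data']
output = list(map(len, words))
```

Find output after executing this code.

Step 1: Map len() to each word:
  'hello' -> 5
  'foo' -> 3
  'world' -> 5
  'baz' -> 3
  'bar' -> 3
  'test' -> 4
  'data' -> 4
Therefore output = [5, 3, 5, 3, 3, 4, 4].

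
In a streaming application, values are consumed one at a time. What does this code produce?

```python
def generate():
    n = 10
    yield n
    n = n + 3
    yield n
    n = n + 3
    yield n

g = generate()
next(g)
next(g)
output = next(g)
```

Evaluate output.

Step 1: Trace through generator execution:
  Yield 1: n starts at 10, yield 10
  Yield 2: n = 10 + 3 = 13, yield 13
  Yield 3: n = 13 + 3 = 16, yield 16
Step 2: First next() gets 10, second next() gets the second value, third next() yields 16.
Therefore output = 16.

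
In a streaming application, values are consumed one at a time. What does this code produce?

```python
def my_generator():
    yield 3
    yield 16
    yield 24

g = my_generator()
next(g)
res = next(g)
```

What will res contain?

Step 1: my_generator() creates a generator.
Step 2: next(g) yields 3 (consumed and discarded).
Step 3: next(g) yields 16, assigned to res.
Therefore res = 16.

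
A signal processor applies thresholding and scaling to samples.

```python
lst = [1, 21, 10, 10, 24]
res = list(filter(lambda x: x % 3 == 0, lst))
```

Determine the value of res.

Step 1: Filter elements divisible by 3:
  1 % 3 = 1: removed
  21 % 3 = 0: kept
  10 % 3 = 1: removed
  10 % 3 = 1: removed
  24 % 3 = 0: kept
Therefore res = [21, 24].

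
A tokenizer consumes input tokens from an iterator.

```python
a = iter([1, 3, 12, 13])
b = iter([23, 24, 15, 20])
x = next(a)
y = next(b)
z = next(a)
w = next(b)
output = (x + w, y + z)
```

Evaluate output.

Step 1: a iterates [1, 3, 12, 13], b iterates [23, 24, 15, 20].
Step 2: x = next(a) = 1, y = next(b) = 23.
Step 3: z = next(a) = 3, w = next(b) = 24.
Step 4: output = (1 + 24, 23 + 3) = (25, 26).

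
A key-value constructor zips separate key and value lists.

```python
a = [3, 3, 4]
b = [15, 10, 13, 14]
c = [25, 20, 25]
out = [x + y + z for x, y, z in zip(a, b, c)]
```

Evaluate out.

Step 1: zip three lists (truncates to shortest, len=3):
  3 + 15 + 25 = 43
  3 + 10 + 20 = 33
  4 + 13 + 25 = 42
Therefore out = [43, 33, 42].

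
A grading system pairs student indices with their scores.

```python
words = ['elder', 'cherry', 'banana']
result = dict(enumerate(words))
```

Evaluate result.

Step 1: enumerate pairs indices with words:
  0 -> 'elder'
  1 -> 'cherry'
  2 -> 'banana'
Therefore result = {0: 'elder', 1: 'cherry', 2: 'banana'}.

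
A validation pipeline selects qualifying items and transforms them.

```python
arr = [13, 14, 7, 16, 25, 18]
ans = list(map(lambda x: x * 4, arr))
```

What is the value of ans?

Step 1: Apply lambda x: x * 4 to each element:
  13 -> 52
  14 -> 56
  7 -> 28
  16 -> 64
  25 -> 100
  18 -> 72
Therefore ans = [52, 56, 28, 64, 100, 72].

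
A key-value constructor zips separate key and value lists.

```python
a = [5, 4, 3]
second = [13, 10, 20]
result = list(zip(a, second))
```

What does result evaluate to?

Step 1: zip pairs elements at same index:
  Index 0: (5, 13)
  Index 1: (4, 10)
  Index 2: (3, 20)
Therefore result = [(5, 13), (4, 10), (3, 20)].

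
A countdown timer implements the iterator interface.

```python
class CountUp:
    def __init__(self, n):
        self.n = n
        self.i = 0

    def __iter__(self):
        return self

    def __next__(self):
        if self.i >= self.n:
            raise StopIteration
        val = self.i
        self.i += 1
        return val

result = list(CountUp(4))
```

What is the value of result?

Step 1: CountUp(4) creates an iterator counting 0 to 3.
Step 2: list() consumes all values: [0, 1, 2, 3].
Therefore result = [0, 1, 2, 3].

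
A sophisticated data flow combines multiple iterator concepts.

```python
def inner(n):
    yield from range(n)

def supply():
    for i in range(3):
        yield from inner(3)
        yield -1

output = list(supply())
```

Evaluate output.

Step 1: For each i in range(3):
  i=0: yield from inner(3) -> [0, 1, 2], then yield -1
  i=1: yield from inner(3) -> [0, 1, 2], then yield -1
  i=2: yield from inner(3) -> [0, 1, 2], then yield -1
Therefore output = [0, 1, 2, -1, 0, 1, 2, -1, 0, 1, 2, -1].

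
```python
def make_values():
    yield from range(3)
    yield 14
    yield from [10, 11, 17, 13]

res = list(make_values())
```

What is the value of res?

Step 1: Trace yields in order:
  yield 0
  yield 1
  yield 2
  yield 14
  yield 10
  yield 11
  yield 17
  yield 13
Therefore res = [0, 1, 2, 14, 10, 11, 17, 13].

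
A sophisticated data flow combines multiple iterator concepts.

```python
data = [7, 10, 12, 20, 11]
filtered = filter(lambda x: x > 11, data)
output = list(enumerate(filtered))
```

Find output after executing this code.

Step 1: Filter [7, 10, 12, 20, 11] for > 11: [12, 20].
Step 2: enumerate re-indexes from 0: [(0, 12), (1, 20)].
Therefore output = [(0, 12), (1, 20)].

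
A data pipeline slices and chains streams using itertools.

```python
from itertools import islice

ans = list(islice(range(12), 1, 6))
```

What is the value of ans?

Step 1: islice(range(12), 1, 6) takes elements at indices [1, 6).
Step 2: Elements: [1, 2, 3, 4, 5].
Therefore ans = [1, 2, 3, 4, 5].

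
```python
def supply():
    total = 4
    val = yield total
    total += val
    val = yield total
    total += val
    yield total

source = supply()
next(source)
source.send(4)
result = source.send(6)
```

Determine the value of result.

Step 1: next() -> yield total=4.
Step 2: send(4) -> val=4, total = 4+4 = 8, yield 8.
Step 3: send(6) -> val=6, total = 8+6 = 14, yield 14.
Therefore result = 14.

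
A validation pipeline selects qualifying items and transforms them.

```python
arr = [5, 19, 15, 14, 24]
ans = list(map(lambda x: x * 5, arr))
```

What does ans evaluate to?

Step 1: Apply lambda x: x * 5 to each element:
  5 -> 25
  19 -> 95
  15 -> 75
  14 -> 70
  24 -> 120
Therefore ans = [25, 95, 75, 70, 120].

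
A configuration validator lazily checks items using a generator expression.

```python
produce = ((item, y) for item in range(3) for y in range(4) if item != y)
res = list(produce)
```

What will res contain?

Step 1: Nested generator over range(3) x range(4) where item != y:
  (0, 0): excluded (item == y)
  (0, 1): included
  (0, 2): included
  (0, 3): included
  (1, 0): included
  (1, 1): excluded (item == y)
  (1, 2): included
  (1, 3): included
  (2, 0): included
  (2, 1): included
  (2, 2): excluded (item == y)
  (2, 3): included
Therefore res = [(0, 1), (0, 2), (0, 3), (1, 0), (1, 2), (1, 3), (2, 0), (2, 1), (2, 3)].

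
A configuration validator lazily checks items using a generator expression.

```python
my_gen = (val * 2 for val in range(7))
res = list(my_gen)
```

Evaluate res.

Step 1: For each val in range(7), compute val*2:
  val=0: 0*2 = 0
  val=1: 1*2 = 2
  val=2: 2*2 = 4
  val=3: 3*2 = 6
  val=4: 4*2 = 8
  val=5: 5*2 = 10
  val=6: 6*2 = 12
Therefore res = [0, 2, 4, 6, 8, 10, 12].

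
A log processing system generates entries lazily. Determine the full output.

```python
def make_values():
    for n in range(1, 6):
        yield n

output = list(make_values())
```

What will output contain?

Step 1: The generator yields each value from range(1, 6).
Step 2: list() consumes all yields: [1, 2, 3, 4, 5].
Therefore output = [1, 2, 3, 4, 5].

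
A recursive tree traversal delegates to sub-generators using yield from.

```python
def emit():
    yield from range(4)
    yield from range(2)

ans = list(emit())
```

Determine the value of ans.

Step 1: Trace yields in order:
  yield 0
  yield 1
  yield 2
  yield 3
  yield 0
  yield 1
Therefore ans = [0, 1, 2, 3, 0, 1].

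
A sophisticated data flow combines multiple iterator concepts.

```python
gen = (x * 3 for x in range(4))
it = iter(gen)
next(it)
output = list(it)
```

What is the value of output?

Step 1: Generator produces [0, 3, 6, 9].
Step 2: next(it) consumes first element (0).
Step 3: list(it) collects remaining: [3, 6, 9].
Therefore output = [3, 6, 9].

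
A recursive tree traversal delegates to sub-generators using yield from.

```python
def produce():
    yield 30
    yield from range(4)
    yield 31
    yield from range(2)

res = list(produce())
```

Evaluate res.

Step 1: Trace yields in order:
  yield 30
  yield 0
  yield 1
  yield 2
  yield 3
  yield 31
  yield 0
  yield 1
Therefore res = [30, 0, 1, 2, 3, 31, 0, 1].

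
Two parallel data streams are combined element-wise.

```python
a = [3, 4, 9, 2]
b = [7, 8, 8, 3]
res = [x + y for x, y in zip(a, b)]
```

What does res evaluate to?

Step 1: Add corresponding elements:
  3 + 7 = 10
  4 + 8 = 12
  9 + 8 = 17
  2 + 3 = 5
Therefore res = [10, 12, 17, 5].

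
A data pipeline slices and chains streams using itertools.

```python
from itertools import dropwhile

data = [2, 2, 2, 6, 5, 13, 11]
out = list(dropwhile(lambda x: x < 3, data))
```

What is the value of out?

Step 1: dropwhile drops elements while < 3:
  2 < 3: dropped
  2 < 3: dropped
  2 < 3: dropped
  6: kept (dropping stopped)
Step 2: Remaining elements kept regardless of condition.
Therefore out = [6, 5, 13, 11].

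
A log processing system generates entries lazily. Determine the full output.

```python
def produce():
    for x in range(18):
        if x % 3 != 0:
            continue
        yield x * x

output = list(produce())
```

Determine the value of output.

Step 1: Only yield x**2 when x is divisible by 3:
  x=0: 0 % 3 == 0, yield 0**2 = 0
  x=3: 3 % 3 == 0, yield 3**2 = 9
  x=6: 6 % 3 == 0, yield 6**2 = 36
  x=9: 9 % 3 == 0, yield 9**2 = 81
  x=12: 12 % 3 == 0, yield 12**2 = 144
  x=15: 15 % 3 == 0, yield 15**2 = 225
Therefore output = [0, 9, 36, 81, 144, 225].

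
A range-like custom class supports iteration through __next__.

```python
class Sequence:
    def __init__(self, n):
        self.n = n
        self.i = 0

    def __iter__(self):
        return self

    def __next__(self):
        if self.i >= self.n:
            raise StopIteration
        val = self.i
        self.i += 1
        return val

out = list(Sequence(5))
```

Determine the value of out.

Step 1: Sequence(5) creates an iterator counting 0 to 4.
Step 2: list() consumes all values: [0, 1, 2, 3, 4].
Therefore out = [0, 1, 2, 3, 4].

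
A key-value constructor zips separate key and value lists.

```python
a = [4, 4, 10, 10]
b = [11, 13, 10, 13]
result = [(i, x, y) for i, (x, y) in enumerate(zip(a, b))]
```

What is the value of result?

Step 1: enumerate(zip(a, b)) gives index with paired elements:
  i=0: (4, 11)
  i=1: (4, 13)
  i=2: (10, 10)
  i=3: (10, 13)
Therefore result = [(0, 4, 11), (1, 4, 13), (2, 10, 10), (3, 10, 13)].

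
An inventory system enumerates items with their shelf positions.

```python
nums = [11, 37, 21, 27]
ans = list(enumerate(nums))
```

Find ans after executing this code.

Step 1: enumerate pairs each element with its index:
  (0, 11)
  (1, 37)
  (2, 21)
  (3, 27)
Therefore ans = [(0, 11), (1, 37), (2, 21), (3, 27)].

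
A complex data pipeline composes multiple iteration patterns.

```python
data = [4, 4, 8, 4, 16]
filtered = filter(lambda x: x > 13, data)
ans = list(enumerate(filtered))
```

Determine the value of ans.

Step 1: Filter [4, 4, 8, 4, 16] for > 13: [16].
Step 2: enumerate re-indexes from 0: [(0, 16)].
Therefore ans = [(0, 16)].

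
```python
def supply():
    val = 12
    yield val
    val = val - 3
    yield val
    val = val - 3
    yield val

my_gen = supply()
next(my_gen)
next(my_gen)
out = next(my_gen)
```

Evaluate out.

Step 1: Trace through generator execution:
  Yield 1: val starts at 12, yield 12
  Yield 2: val = 12 - 3 = 9, yield 9
  Yield 3: val = 9 - 3 = 6, yield 6
Step 2: First next() gets 12, second next() gets the second value, third next() yields 6.
Therefore out = 6.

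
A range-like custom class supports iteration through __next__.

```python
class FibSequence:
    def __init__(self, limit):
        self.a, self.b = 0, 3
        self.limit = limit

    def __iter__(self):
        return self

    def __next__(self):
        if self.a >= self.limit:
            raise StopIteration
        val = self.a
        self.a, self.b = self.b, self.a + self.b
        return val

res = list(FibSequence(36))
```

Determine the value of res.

Step 1: Fibonacci-like sequence (a=0, b=3) until >= 36:
  Yield 0, then a,b = 3,3
  Yield 3, then a,b = 3,6
  Yield 3, then a,b = 6,9
  Yield 6, then a,b = 9,15
  Yield 9, then a,b = 15,24
  Yield 15, then a,b = 24,39
  Yield 24, then a,b = 39,63
Step 2: 39 >= 36, stop.
Therefore res = [0, 3, 3, 6, 9, 15, 24].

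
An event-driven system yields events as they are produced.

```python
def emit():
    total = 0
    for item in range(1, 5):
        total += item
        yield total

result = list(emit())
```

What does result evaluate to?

Step 1: Generator accumulates running sum:
  item=1: total = 1, yield 1
  item=2: total = 3, yield 3
  item=3: total = 6, yield 6
  item=4: total = 10, yield 10
Therefore result = [1, 3, 6, 10].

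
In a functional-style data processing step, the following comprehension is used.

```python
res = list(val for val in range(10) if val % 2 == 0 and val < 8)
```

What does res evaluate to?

Step 1: Filter range(10) where val % 2 == 0 and val < 8:
  val=0: both conditions met, included
  val=1: excluded (1 % 2 != 0)
  val=2: both conditions met, included
  val=3: excluded (3 % 2 != 0)
  val=4: both conditions met, included
  val=5: excluded (5 % 2 != 0)
  val=6: both conditions met, included
  val=7: excluded (7 % 2 != 0)
  val=8: excluded (8 >= 8)
  val=9: excluded (9 % 2 != 0, 9 >= 8)
Therefore res = [0, 2, 4, 6].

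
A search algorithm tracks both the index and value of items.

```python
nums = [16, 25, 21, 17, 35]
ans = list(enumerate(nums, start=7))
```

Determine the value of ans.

Step 1: enumerate with start=7:
  (7, 16)
  (8, 25)
  (9, 21)
  (10, 17)
  (11, 35)
Therefore ans = [(7, 16), (8, 25), (9, 21), (10, 17), (11, 35)].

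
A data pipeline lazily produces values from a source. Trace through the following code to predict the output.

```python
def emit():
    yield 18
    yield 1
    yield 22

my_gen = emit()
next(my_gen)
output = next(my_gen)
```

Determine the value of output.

Step 1: emit() creates a generator.
Step 2: next(my_gen) yields 18 (consumed and discarded).
Step 3: next(my_gen) yields 1, assigned to output.
Therefore output = 1.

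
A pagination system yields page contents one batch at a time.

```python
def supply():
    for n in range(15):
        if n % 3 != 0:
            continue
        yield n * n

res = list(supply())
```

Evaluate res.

Step 1: Only yield n**2 when n is divisible by 3:
  n=0: 0 % 3 == 0, yield 0**2 = 0
  n=3: 3 % 3 == 0, yield 3**2 = 9
  n=6: 6 % 3 == 0, yield 6**2 = 36
  n=9: 9 % 3 == 0, yield 9**2 = 81
  n=12: 12 % 3 == 0, yield 12**2 = 144
Therefore res = [0, 9, 36, 81, 144].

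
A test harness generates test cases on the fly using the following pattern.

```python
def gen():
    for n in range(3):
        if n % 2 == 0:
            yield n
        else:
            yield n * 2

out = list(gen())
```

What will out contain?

Step 1: For each n in range(3), yield n if even, else n*2:
  n=0 (even): yield 0
  n=1 (odd): yield 1*2 = 2
  n=2 (even): yield 2
Therefore out = [0, 2, 2].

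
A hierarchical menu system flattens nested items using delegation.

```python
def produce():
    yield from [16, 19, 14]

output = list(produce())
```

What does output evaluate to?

Step 1: yield from delegates to the iterable, yielding each element.
Step 2: Collected values: [16, 19, 14].
Therefore output = [16, 19, 14].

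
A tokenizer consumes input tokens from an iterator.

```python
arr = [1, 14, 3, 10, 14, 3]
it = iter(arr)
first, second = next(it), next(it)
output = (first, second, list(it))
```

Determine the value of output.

Step 1: Create iterator over [1, 14, 3, 10, 14, 3].
Step 2: first = 1, second = 14.
Step 3: Remaining elements: [3, 10, 14, 3].
Therefore output = (1, 14, [3, 10, 14, 3]).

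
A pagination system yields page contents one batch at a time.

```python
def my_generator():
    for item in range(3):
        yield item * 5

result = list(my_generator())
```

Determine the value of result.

Step 1: For each item in range(3), yield item * 5:
  item=0: yield 0 * 5 = 0
  item=1: yield 1 * 5 = 5
  item=2: yield 2 * 5 = 10
Therefore result = [0, 5, 10].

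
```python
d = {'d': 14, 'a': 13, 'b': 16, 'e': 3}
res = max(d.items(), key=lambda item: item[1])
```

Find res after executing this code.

Step 1: Find item with maximum value:
  ('d', 14)
  ('a', 13)
  ('b', 16)
  ('e', 3)
Step 2: Maximum value is 16 at key 'b'.
Therefore res = ('b', 16).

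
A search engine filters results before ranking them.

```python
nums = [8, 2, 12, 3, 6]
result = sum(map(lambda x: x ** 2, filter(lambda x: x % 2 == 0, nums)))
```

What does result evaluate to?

Step 1: Filter even numbers from [8, 2, 12, 3, 6]: [8, 2, 12, 6]
Step 2: Square each: [64, 4, 144, 36]
Step 3: Sum = 248.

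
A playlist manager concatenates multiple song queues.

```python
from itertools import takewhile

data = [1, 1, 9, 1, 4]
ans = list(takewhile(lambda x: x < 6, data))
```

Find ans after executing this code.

Step 1: takewhile stops at first element >= 6:
  1 < 6: take
  1 < 6: take
  9 >= 6: stop
Therefore ans = [1, 1].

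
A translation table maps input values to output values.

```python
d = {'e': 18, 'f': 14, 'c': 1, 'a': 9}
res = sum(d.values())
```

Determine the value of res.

Step 1: d.values() = [18, 14, 1, 9].
Step 2: sum = 42.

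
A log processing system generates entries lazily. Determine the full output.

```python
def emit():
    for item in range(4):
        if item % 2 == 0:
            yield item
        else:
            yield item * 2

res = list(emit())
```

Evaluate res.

Step 1: For each item in range(4), yield item if even, else item*2:
  item=0 (even): yield 0
  item=1 (odd): yield 1*2 = 2
  item=2 (even): yield 2
  item=3 (odd): yield 3*2 = 6
Therefore res = [0, 2, 2, 6].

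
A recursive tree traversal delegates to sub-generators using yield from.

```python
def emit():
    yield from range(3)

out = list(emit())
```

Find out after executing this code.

Step 1: yield from delegates to the iterable, yielding each element.
Step 2: Collected values: [0, 1, 2].
Therefore out = [0, 1, 2].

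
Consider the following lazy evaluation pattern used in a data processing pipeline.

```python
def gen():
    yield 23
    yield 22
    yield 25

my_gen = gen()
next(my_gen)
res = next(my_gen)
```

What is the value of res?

Step 1: gen() creates a generator.
Step 2: next(my_gen) yields 23 (consumed and discarded).
Step 3: next(my_gen) yields 22, assigned to res.
Therefore res = 22.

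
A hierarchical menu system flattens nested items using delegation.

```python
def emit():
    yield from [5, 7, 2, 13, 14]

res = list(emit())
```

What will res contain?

Step 1: yield from delegates to the iterable, yielding each element.
Step 2: Collected values: [5, 7, 2, 13, 14].
Therefore res = [5, 7, 2, 13, 14].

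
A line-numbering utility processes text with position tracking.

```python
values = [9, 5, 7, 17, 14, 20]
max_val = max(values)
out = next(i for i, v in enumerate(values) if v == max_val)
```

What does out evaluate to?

Step 1: max([9, 5, 7, 17, 14, 20]) = 20.
Step 2: Find first index where value == 20:
  Index 0: 9 != 20
  Index 1: 5 != 20
  Index 2: 7 != 20
  Index 3: 17 != 20
  Index 4: 14 != 20
  Index 5: 20 == 20, found!
Therefore out = 5.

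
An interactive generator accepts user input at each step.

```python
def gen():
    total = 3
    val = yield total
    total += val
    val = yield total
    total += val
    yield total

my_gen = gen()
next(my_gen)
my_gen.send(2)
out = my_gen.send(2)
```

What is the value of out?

Step 1: next() -> yield total=3.
Step 2: send(2) -> val=2, total = 3+2 = 5, yield 5.
Step 3: send(2) -> val=2, total = 5+2 = 7, yield 7.
Therefore out = 7.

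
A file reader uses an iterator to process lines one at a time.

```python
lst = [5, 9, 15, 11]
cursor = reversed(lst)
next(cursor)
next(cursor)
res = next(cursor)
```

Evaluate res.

Step 1: reversed([5, 9, 15, 11]) gives iterator: [11, 15, 9, 5].
Step 2: First next() = 11, second next() = 15.
Step 3: Third next() = 9.
Therefore res = 9.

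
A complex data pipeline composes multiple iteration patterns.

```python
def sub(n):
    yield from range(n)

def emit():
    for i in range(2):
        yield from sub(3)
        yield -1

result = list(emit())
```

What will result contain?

Step 1: For each i in range(2):
  i=0: yield from sub(3) -> [0, 1, 2], then yield -1
  i=1: yield from sub(3) -> [0, 1, 2], then yield -1
Therefore result = [0, 1, 2, -1, 0, 1, 2, -1].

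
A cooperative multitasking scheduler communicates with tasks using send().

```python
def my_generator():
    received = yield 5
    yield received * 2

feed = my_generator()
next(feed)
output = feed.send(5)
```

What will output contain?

Step 1: next(feed) advances to first yield, producing 5.
Step 2: send(5) resumes, received = 5.
Step 3: yield received * 2 = 5 * 2 = 10.
Therefore output = 10.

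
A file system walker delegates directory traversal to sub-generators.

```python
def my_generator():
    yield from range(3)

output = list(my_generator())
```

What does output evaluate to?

Step 1: yield from delegates to the iterable, yielding each element.
Step 2: Collected values: [0, 1, 2].
Therefore output = [0, 1, 2].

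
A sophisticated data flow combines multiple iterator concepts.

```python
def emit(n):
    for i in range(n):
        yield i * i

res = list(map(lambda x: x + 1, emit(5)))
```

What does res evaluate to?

Step 1: emit(5) yields squares: [0, 1, 4, 9, 16].
Step 2: map adds 1 to each: [1, 2, 5, 10, 17].
Therefore res = [1, 2, 5, 10, 17].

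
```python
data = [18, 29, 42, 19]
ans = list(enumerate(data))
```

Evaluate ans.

Step 1: enumerate pairs each element with its index:
  (0, 18)
  (1, 29)
  (2, 42)
  (3, 19)
Therefore ans = [(0, 18), (1, 29), (2, 42), (3, 19)].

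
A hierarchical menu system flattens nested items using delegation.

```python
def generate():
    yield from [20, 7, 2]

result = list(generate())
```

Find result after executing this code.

Step 1: yield from delegates to the iterable, yielding each element.
Step 2: Collected values: [20, 7, 2].
Therefore result = [20, 7, 2].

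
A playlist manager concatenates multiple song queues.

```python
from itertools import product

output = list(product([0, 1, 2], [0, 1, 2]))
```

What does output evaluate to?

Step 1: product([0, 1, 2], [0, 1, 2]) gives all pairs:
  (0, 0)
  (0, 1)
  (0, 2)
  (1, 0)
  (1, 1)
  (1, 2)
  (2, 0)
  (2, 1)
  (2, 2)
Therefore output = [(0, 0), (0, 1), (0, 2), (1, 0), (1, 1), (1, 2), (2, 0), (2, 1), (2, 2)].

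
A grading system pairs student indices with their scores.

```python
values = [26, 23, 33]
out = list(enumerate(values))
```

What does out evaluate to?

Step 1: enumerate pairs each element with its index:
  (0, 26)
  (1, 23)
  (2, 33)
Therefore out = [(0, 26), (1, 23), (2, 33)].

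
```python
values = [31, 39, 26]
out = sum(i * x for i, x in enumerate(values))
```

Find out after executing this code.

Step 1: Compute i * x for each (i, x) in enumerate([31, 39, 26]):
  i=0, x=31: 0*31 = 0
  i=1, x=39: 1*39 = 39
  i=2, x=26: 2*26 = 52
Step 2: sum = 0 + 39 + 52 = 91.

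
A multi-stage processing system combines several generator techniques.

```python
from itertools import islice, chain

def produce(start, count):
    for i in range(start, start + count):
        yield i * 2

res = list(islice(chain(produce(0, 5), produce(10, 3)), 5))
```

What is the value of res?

Step 1: produce(0, 5) yields [0, 2, 4, 6, 8].
Step 2: produce(10, 3) yields [20, 22, 24].
Step 3: chain concatenates: [0, 2, 4, 6, 8, 20, 22, 24].
Step 4: islice takes first 5: [0, 2, 4, 6, 8].
Therefore res = [0, 2, 4, 6, 8].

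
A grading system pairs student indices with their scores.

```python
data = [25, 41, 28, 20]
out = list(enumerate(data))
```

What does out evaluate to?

Step 1: enumerate pairs each element with its index:
  (0, 25)
  (1, 41)
  (2, 28)
  (3, 20)
Therefore out = [(0, 25), (1, 41), (2, 28), (3, 20)].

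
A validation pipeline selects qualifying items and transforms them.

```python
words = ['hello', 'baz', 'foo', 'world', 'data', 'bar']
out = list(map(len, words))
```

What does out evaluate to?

Step 1: Map len() to each word:
  'hello' -> 5
  'baz' -> 3
  'foo' -> 3
  'world' -> 5
  'data' -> 4
  'bar' -> 3
Therefore out = [5, 3, 3, 5, 4, 3].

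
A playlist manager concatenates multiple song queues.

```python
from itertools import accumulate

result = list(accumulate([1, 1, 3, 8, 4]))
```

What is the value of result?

Step 1: accumulate computes running sums:
  + 1 = 1
  + 1 = 2
  + 3 = 5
  + 8 = 13
  + 4 = 17
Therefore result = [1, 2, 5, 13, 17].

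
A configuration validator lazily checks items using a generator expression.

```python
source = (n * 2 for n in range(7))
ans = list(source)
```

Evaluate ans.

Step 1: For each n in range(7), compute n*2:
  n=0: 0*2 = 0
  n=1: 1*2 = 2
  n=2: 2*2 = 4
  n=3: 3*2 = 6
  n=4: 4*2 = 8
  n=5: 5*2 = 10
  n=6: 6*2 = 12
Therefore ans = [0, 2, 4, 6, 8, 10, 12].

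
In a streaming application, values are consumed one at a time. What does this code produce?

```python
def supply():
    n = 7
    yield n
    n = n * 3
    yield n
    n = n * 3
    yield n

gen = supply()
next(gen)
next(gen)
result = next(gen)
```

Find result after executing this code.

Step 1: Trace through generator execution:
  Yield 1: n starts at 7, yield 7
  Yield 2: n = 7 * 3 = 21, yield 21
  Yield 3: n = 21 * 3 = 63, yield 63
Step 2: First next() gets 7, second next() gets the second value, third next() yields 63.
Therefore result = 63.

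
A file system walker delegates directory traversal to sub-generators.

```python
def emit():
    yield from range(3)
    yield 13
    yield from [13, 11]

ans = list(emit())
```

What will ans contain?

Step 1: Trace yields in order:
  yield 0
  yield 1
  yield 2
  yield 13
  yield 13
  yield 11
Therefore ans = [0, 1, 2, 13, 13, 11].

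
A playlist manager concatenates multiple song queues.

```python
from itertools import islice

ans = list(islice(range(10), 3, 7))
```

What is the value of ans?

Step 1: islice(range(10), 3, 7) takes elements at indices [3, 7).
Step 2: Elements: [3, 4, 5, 6].
Therefore ans = [3, 4, 5, 6].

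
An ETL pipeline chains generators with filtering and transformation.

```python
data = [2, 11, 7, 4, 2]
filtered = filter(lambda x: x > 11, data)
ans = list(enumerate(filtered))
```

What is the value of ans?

Step 1: Filter [2, 11, 7, 4, 2] for > 11: [].
Step 2: enumerate re-indexes from 0: [].
Therefore ans = [].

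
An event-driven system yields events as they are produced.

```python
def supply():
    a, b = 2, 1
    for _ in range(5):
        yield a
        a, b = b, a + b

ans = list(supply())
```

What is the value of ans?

Step 1: Fibonacci-like sequence starting with a=2, b=1:
  Iteration 1: yield a=2, then a,b = 1,3
  Iteration 2: yield a=1, then a,b = 3,4
  Iteration 3: yield a=3, then a,b = 4,7
  Iteration 4: yield a=4, then a,b = 7,11
  Iteration 5: yield a=7, then a,b = 11,18
Therefore ans = [2, 1, 3, 4, 7].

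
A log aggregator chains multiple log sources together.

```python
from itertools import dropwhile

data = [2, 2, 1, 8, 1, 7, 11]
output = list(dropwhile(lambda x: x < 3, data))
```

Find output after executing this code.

Step 1: dropwhile drops elements while < 3:
  2 < 3: dropped
  2 < 3: dropped
  1 < 3: dropped
  8: kept (dropping stopped)
Step 2: Remaining elements kept regardless of condition.
Therefore output = [8, 1, 7, 11].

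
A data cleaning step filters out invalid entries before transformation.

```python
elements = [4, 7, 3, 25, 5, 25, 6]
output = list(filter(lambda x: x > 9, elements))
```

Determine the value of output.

Step 1: Filter elements > 9:
  4: removed
  7: removed
  3: removed
  25: kept
  5: removed
  25: kept
  6: removed
Therefore output = [25, 25].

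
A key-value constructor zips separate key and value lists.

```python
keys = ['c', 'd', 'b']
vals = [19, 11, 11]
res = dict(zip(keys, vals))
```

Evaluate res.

Step 1: zip pairs keys with values:
  'c' -> 19
  'd' -> 11
  'b' -> 11
Therefore res = {'c': 19, 'd': 11, 'b': 11}.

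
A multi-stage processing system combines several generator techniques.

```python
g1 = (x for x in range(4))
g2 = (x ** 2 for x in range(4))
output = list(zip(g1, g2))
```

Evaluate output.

Step 1: g1 produces [0, 1, 2, 3].
Step 2: g2 produces [0, 1, 4, 9].
Step 3: zip pairs them: [(0, 0), (1, 1), (2, 4), (3, 9)].
Therefore output = [(0, 0), (1, 1), (2, 4), (3, 9)].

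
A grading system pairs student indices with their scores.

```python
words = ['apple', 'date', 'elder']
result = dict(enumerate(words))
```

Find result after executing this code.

Step 1: enumerate pairs indices with words:
  0 -> 'apple'
  1 -> 'date'
  2 -> 'elder'
Therefore result = {0: 'apple', 1: 'date', 2: 'elder'}.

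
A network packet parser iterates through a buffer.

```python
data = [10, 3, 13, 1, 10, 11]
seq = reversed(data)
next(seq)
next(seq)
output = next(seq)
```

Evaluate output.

Step 1: reversed([10, 3, 13, 1, 10, 11]) gives iterator: [11, 10, 1, 13, 3, 10].
Step 2: First next() = 11, second next() = 10.
Step 3: Third next() = 1.
Therefore output = 1.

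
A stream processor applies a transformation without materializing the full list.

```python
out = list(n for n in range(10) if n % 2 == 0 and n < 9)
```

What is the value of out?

Step 1: Filter range(10) where n % 2 == 0 and n < 9:
  n=0: both conditions met, included
  n=1: excluded (1 % 2 != 0)
  n=2: both conditions met, included
  n=3: excluded (3 % 2 != 0)
  n=4: both conditions met, included
  n=5: excluded (5 % 2 != 0)
  n=6: both conditions met, included
  n=7: excluded (7 % 2 != 0)
  n=8: both conditions met, included
  n=9: excluded (9 % 2 != 0, 9 >= 9)
Therefore out = [0, 2, 4, 6, 8].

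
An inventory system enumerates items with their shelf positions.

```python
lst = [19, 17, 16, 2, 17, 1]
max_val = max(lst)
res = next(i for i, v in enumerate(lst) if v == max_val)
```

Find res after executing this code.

Step 1: max([19, 17, 16, 2, 17, 1]) = 19.
Step 2: Find first index where value == 19:
  Index 0: 19 == 19, found!
Therefore res = 0.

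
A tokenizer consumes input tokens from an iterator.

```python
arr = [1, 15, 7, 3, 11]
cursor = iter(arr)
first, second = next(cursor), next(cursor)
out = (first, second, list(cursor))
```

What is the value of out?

Step 1: Create iterator over [1, 15, 7, 3, 11].
Step 2: first = 1, second = 15.
Step 3: Remaining elements: [7, 3, 11].
Therefore out = (1, 15, [7, 3, 11]).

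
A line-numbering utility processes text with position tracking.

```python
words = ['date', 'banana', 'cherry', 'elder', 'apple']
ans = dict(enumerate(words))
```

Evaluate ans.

Step 1: enumerate pairs indices with words:
  0 -> 'date'
  1 -> 'banana'
  2 -> 'cherry'
  3 -> 'elder'
  4 -> 'apple'
Therefore ans = {0: 'date', 1: 'banana', 2: 'cherry', 3: 'elder', 4: 'apple'}.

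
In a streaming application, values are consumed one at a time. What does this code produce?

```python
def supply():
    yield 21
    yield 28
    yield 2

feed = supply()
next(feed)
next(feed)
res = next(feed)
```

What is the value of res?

Step 1: supply() creates a generator.
Step 2: next(feed) yields 21 (consumed and discarded).
Step 3: next(feed) yields 28 (consumed and discarded).
Step 4: next(feed) yields 2, assigned to res.
Therefore res = 2.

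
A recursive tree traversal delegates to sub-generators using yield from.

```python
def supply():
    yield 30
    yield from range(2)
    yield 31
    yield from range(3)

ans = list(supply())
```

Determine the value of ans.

Step 1: Trace yields in order:
  yield 30
  yield 0
  yield 1
  yield 31
  yield 0
  yield 1
  yield 2
Therefore ans = [30, 0, 1, 31, 0, 1, 2].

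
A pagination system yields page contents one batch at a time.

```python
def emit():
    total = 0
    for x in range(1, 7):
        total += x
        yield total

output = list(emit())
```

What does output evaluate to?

Step 1: Generator accumulates running sum:
  x=1: total = 1, yield 1
  x=2: total = 3, yield 3
  x=3: total = 6, yield 6
  x=4: total = 10, yield 10
  x=5: total = 15, yield 15
  x=6: total = 21, yield 21
Therefore output = [1, 3, 6, 10, 15, 21].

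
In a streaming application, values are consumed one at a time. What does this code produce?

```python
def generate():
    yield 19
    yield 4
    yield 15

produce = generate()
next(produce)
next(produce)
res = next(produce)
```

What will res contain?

Step 1: generate() creates a generator.
Step 2: next(produce) yields 19 (consumed and discarded).
Step 3: next(produce) yields 4 (consumed and discarded).
Step 4: next(produce) yields 15, assigned to res.
Therefore res = 15.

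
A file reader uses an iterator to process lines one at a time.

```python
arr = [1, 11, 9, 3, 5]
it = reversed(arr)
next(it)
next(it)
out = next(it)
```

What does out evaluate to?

Step 1: reversed([1, 11, 9, 3, 5]) gives iterator: [5, 3, 9, 11, 1].
Step 2: First next() = 5, second next() = 3.
Step 3: Third next() = 9.
Therefore out = 9.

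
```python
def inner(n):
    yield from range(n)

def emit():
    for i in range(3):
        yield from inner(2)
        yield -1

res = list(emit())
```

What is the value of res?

Step 1: For each i in range(3):
  i=0: yield from inner(2) -> [0, 1], then yield -1
  i=1: yield from inner(2) -> [0, 1], then yield -1
  i=2: yield from inner(2) -> [0, 1], then yield -1
Therefore res = [0, 1, -1, 0, 1, -1, 0, 1, -1].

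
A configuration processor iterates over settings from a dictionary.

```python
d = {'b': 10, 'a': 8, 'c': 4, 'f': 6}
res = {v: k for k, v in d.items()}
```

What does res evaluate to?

Step 1: Invert dict (swap keys and values):
  'b': 10 -> 10: 'b'
  'a': 8 -> 8: 'a'
  'c': 4 -> 4: 'c'
  'f': 6 -> 6: 'f'
Therefore res = {10: 'b', 8: 'a', 4: 'c', 6: 'f'}.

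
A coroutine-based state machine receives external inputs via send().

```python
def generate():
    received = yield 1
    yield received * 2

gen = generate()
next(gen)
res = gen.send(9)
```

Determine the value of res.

Step 1: next(gen) advances to first yield, producing 1.
Step 2: send(9) resumes, received = 9.
Step 3: yield received * 2 = 9 * 2 = 18.
Therefore res = 18.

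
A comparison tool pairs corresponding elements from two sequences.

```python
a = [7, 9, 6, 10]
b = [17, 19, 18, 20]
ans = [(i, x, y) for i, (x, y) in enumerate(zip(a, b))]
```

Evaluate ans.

Step 1: enumerate(zip(a, b)) gives index with paired elements:
  i=0: (7, 17)
  i=1: (9, 19)
  i=2: (6, 18)
  i=3: (10, 20)
Therefore ans = [(0, 7, 17), (1, 9, 19), (2, 6, 18), (3, 10, 20)].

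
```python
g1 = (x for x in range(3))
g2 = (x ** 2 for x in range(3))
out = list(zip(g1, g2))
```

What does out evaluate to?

Step 1: g1 produces [0, 1, 2].
Step 2: g2 produces [0, 1, 4].
Step 3: zip pairs them: [(0, 0), (1, 1), (2, 4)].
Therefore out = [(0, 0), (1, 1), (2, 4)].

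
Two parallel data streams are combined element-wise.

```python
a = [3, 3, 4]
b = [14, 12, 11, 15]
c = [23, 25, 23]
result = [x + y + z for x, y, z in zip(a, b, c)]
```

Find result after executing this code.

Step 1: zip three lists (truncates to shortest, len=3):
  3 + 14 + 23 = 40
  3 + 12 + 25 = 40
  4 + 11 + 23 = 38
Therefore result = [40, 40, 38].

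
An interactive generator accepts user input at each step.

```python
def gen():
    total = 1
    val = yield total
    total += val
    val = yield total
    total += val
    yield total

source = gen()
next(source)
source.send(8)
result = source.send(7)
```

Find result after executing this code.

Step 1: next() -> yield total=1.
Step 2: send(8) -> val=8, total = 1+8 = 9, yield 9.
Step 3: send(7) -> val=7, total = 9+7 = 16, yield 16.
Therefore result = 16.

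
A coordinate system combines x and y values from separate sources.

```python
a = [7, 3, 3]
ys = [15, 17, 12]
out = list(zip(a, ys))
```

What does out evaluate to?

Step 1: zip pairs elements at same index:
  Index 0: (7, 15)
  Index 1: (3, 17)
  Index 2: (3, 12)
Therefore out = [(7, 15), (3, 17), (3, 12)].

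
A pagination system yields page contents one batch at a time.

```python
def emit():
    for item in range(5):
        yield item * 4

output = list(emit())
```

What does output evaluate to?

Step 1: For each item in range(5), yield item * 4:
  item=0: yield 0 * 4 = 0
  item=1: yield 1 * 4 = 4
  item=2: yield 2 * 4 = 8
  item=3: yield 3 * 4 = 12
  item=4: yield 4 * 4 = 16
Therefore output = [0, 4, 8, 12, 16].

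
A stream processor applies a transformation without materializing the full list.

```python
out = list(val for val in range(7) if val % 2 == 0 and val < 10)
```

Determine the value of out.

Step 1: Filter range(7) where val % 2 == 0 and val < 10:
  val=0: both conditions met, included
  val=1: excluded (1 % 2 != 0)
  val=2: both conditions met, included
  val=3: excluded (3 % 2 != 0)
  val=4: both conditions met, included
  val=5: excluded (5 % 2 != 0)
  val=6: both conditions met, included
Therefore out = [0, 2, 4, 6].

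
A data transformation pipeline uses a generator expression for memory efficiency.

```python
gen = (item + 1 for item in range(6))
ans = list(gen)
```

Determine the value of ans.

Step 1: For each item in range(6), compute item+1:
  item=0: 0+1 = 1
  item=1: 1+1 = 2
  item=2: 2+1 = 3
  item=3: 3+1 = 4
  item=4: 4+1 = 5
  item=5: 5+1 = 6
Therefore ans = [1, 2, 3, 4, 5, 6].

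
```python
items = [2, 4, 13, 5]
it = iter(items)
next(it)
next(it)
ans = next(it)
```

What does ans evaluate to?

Step 1: Create iterator over [2, 4, 13, 5].
Step 2: next() consumes 2.
Step 3: next() consumes 4.
Step 4: next() returns 13.
Therefore ans = 13.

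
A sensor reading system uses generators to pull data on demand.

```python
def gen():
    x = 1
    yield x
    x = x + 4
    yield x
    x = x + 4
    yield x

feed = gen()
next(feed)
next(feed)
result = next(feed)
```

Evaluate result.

Step 1: Trace through generator execution:
  Yield 1: x starts at 1, yield 1
  Yield 2: x = 1 + 4 = 5, yield 5
  Yield 3: x = 5 + 4 = 9, yield 9
Step 2: First next() gets 1, second next() gets the second value, third next() yields 9.
Therefore result = 9.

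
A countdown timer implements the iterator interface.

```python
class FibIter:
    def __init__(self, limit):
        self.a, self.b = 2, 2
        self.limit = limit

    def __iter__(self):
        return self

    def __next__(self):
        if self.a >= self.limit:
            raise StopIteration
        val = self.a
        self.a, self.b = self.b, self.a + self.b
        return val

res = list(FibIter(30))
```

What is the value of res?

Step 1: Fibonacci-like sequence (a=2, b=2) until >= 30:
  Yield 2, then a,b = 2,4
  Yield 2, then a,b = 4,6
  Yield 4, then a,b = 6,10
  Yield 6, then a,b = 10,16
  Yield 10, then a,b = 16,26
  Yield 16, then a,b = 26,42
  Yield 26, then a,b = 42,68
Step 2: 42 >= 30, stop.
Therefore res = [2, 2, 4, 6, 10, 16, 26].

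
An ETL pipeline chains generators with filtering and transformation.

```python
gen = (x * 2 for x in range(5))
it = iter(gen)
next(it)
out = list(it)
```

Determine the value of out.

Step 1: Generator produces [0, 2, 4, 6, 8].
Step 2: next(it) consumes first element (0).
Step 3: list(it) collects remaining: [2, 4, 6, 8].
Therefore out = [2, 4, 6, 8].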